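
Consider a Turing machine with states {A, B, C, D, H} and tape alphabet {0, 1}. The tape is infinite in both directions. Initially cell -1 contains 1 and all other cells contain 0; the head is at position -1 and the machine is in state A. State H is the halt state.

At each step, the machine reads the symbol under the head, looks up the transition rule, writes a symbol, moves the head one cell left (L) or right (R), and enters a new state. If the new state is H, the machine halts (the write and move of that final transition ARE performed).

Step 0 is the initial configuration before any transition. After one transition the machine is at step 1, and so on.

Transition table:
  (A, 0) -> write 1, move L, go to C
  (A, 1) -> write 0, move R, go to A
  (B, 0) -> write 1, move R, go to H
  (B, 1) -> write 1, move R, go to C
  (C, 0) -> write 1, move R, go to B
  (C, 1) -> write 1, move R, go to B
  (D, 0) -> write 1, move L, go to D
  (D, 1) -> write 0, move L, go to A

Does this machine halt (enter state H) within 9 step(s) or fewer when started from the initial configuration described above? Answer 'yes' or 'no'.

Step 1: in state A at pos -1, read 1 -> (A,1)->write 0,move R,goto A. Now: state=A, head=0, tape[-2..1]=0000 (head:   ^)
Step 2: in state A at pos 0, read 0 -> (A,0)->write 1,move L,goto C. Now: state=C, head=-1, tape[-2..1]=0010 (head:  ^)
Step 3: in state C at pos -1, read 0 -> (C,0)->write 1,move R,goto B. Now: state=B, head=0, tape[-2..1]=0110 (head:   ^)
Step 4: in state B at pos 0, read 1 -> (B,1)->write 1,move R,goto C. Now: state=C, head=1, tape[-2..2]=01100 (head:    ^)
Step 5: in state C at pos 1, read 0 -> (C,0)->write 1,move R,goto B. Now: state=B, head=2, tape[-2..3]=011100 (head:     ^)
Step 6: in state B at pos 2, read 0 -> (B,0)->write 1,move R,goto H. Now: state=H, head=3, tape[-2..4]=0111100 (head:      ^)
State H reached at step 6; 6 <= 9 -> yes

Answer: yes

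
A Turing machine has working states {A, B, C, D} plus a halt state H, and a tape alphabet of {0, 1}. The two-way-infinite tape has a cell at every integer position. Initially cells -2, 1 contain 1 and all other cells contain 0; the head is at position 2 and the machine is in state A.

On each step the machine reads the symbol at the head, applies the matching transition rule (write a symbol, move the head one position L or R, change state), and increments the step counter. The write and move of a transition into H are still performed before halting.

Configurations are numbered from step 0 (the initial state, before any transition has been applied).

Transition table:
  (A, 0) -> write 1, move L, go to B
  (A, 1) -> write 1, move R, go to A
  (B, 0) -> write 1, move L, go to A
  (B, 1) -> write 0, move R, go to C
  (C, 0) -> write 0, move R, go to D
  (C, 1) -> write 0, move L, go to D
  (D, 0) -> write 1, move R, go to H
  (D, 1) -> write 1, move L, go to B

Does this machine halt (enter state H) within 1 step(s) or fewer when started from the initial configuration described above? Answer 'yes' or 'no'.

Answer: no

Derivation:
Step 1: in state A at pos 2, read 0 -> (A,0)->write 1,move L,goto B. Now: state=B, head=1, tape[-3..3]=0100110 (head:     ^)
After 1 step(s): state = B (not H) -> not halted within 1 -> no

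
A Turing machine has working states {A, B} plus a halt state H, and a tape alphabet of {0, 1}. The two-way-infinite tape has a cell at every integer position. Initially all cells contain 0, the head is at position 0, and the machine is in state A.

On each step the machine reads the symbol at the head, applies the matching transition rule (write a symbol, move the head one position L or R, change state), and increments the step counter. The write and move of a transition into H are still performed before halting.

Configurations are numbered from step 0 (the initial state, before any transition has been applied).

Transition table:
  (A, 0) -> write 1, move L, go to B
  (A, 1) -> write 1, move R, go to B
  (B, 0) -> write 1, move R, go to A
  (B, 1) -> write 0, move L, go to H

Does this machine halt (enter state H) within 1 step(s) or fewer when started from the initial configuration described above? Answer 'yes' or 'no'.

Answer: no

Derivation:
Step 1: in state A at pos 0, read 0 -> (A,0)->write 1,move L,goto B. Now: state=B, head=-1, tape[-2..1]=0010 (head:  ^)
After 1 step(s): state = B (not H) -> not halted within 1 -> no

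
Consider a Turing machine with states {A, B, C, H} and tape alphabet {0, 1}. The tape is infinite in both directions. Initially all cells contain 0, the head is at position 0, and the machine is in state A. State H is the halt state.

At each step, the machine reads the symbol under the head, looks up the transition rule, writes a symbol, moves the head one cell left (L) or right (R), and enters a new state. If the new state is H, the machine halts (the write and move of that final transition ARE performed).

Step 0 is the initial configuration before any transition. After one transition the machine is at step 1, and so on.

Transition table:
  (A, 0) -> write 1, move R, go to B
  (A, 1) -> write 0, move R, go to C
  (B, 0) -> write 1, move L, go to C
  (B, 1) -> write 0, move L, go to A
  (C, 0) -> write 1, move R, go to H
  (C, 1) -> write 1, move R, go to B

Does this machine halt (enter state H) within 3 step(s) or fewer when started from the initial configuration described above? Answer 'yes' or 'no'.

Step 1: in state A at pos 0, read 0 -> (A,0)->write 1,move R,goto B. Now: state=B, head=1, tape[-1..2]=0100 (head:   ^)
Step 2: in state B at pos 1, read 0 -> (B,0)->write 1,move L,goto C. Now: state=C, head=0, tape[-1..2]=0110 (head:  ^)
Step 3: in state C at pos 0, read 1 -> (C,1)->write 1,move R,goto B. Now: state=B, head=1, tape[-1..2]=0110 (head:   ^)
After 3 step(s): state = B (not H) -> not halted within 3 -> no

Answer: no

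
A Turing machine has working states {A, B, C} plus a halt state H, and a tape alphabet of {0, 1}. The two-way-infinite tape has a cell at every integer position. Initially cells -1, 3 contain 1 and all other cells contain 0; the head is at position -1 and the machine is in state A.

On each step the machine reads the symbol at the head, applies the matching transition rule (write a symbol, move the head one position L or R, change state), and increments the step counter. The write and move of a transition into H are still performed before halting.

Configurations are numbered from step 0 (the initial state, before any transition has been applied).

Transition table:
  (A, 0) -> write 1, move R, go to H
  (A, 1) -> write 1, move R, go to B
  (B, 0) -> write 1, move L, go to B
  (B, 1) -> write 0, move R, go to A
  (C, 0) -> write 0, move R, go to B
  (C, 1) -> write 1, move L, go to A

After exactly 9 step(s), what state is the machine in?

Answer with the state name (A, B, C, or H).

Answer: A

Derivation:
Step 1: in state A at pos -1, read 1 -> (A,1)->write 1,move R,goto B. Now: state=B, head=0, tape[-2..4]=0100010 (head:   ^)
Step 2: in state B at pos 0, read 0 -> (B,0)->write 1,move L,goto B. Now: state=B, head=-1, tape[-2..4]=0110010 (head:  ^)
Step 3: in state B at pos -1, read 1 -> (B,1)->write 0,move R,goto A. Now: state=A, head=0, tape[-2..4]=0010010 (head:   ^)
Step 4: in state A at pos 0, read 1 -> (A,1)->write 1,move R,goto B. Now: state=B, head=1, tape[-2..4]=0010010 (head:    ^)
Step 5: in state B at pos 1, read 0 -> (B,0)->write 1,move L,goto B. Now: state=B, head=0, tape[-2..4]=0011010 (head:   ^)
Step 6: in state B at pos 0, read 1 -> (B,1)->write 0,move R,goto A. Now: state=A, head=1, tape[-2..4]=0001010 (head:    ^)
Step 7: in state A at pos 1, read 1 -> (A,1)->write 1,move R,goto B. Now: state=B, head=2, tape[-2..4]=0001010 (head:     ^)
Step 8: in state B at pos 2, read 0 -> (B,0)->write 1,move L,goto B. Now: state=B, head=1, tape[-2..4]=0001110 (head:    ^)
Step 9: in state B at pos 1, read 1 -> (B,1)->write 0,move R,goto A. Now: state=A, head=2, tape[-2..4]=0000110 (head:     ^)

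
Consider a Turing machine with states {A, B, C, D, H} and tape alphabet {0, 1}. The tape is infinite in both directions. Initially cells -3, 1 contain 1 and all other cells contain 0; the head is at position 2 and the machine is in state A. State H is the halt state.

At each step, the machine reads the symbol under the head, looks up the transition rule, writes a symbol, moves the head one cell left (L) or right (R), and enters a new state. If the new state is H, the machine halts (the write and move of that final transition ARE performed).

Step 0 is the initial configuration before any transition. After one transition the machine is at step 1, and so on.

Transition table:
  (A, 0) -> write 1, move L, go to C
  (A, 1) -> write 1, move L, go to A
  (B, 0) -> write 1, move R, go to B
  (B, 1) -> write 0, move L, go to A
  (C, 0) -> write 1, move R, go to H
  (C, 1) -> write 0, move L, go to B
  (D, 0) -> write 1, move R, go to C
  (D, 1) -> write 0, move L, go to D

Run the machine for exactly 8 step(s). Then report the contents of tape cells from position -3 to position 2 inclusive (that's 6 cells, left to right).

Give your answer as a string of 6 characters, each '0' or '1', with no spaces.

Answer: 101110

Derivation:
Step 1: in state A at pos 2, read 0 -> (A,0)->write 1,move L,goto C. Now: state=C, head=1, tape[-4..3]=01000110 (head:      ^)
Step 2: in state C at pos 1, read 1 -> (C,1)->write 0,move L,goto B. Now: state=B, head=0, tape[-4..3]=01000010 (head:     ^)
Step 3: in state B at pos 0, read 0 -> (B,0)->write 1,move R,goto B. Now: state=B, head=1, tape[-4..3]=01001010 (head:      ^)
Step 4: in state B at pos 1, read 0 -> (B,0)->write 1,move R,goto B. Now: state=B, head=2, tape[-4..3]=01001110 (head:       ^)
Step 5: in state B at pos 2, read 1 -> (B,1)->write 0,move L,goto A. Now: state=A, head=1, tape[-4..3]=01001100 (head:      ^)
Step 6: in state A at pos 1, read 1 -> (A,1)->write 1,move L,goto A. Now: state=A, head=0, tape[-4..3]=01001100 (head:     ^)
Step 7: in state A at pos 0, read 1 -> (A,1)->write 1,move L,goto A. Now: state=A, head=-1, tape[-4..3]=01001100 (head:    ^)
Step 8: in state A at pos -1, read 0 -> (A,0)->write 1,move L,goto C. Now: state=C, head=-2, tape[-4..3]=01011100 (head:   ^)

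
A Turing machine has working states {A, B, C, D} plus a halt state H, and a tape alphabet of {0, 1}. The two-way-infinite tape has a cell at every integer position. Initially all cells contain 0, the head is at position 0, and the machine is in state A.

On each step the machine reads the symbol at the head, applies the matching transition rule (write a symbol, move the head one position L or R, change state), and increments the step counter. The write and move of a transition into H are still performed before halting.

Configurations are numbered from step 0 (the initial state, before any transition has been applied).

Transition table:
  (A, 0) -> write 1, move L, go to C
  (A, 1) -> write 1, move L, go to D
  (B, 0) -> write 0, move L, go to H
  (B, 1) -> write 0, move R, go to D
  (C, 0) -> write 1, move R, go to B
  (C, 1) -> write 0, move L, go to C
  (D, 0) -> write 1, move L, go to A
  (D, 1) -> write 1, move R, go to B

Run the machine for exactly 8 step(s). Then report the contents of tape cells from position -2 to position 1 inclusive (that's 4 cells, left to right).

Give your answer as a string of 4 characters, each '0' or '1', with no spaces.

Step 1: in state A at pos 0, read 0 -> (A,0)->write 1,move L,goto C. Now: state=C, head=-1, tape[-2..1]=0010 (head:  ^)
Step 2: in state C at pos -1, read 0 -> (C,0)->write 1,move R,goto B. Now: state=B, head=0, tape[-2..1]=0110 (head:   ^)
Step 3: in state B at pos 0, read 1 -> (B,1)->write 0,move R,goto D. Now: state=D, head=1, tape[-2..2]=01000 (head:    ^)
Step 4: in state D at pos 1, read 0 -> (D,0)->write 1,move L,goto A. Now: state=A, head=0, tape[-2..2]=01010 (head:   ^)
Step 5: in state A at pos 0, read 0 -> (A,0)->write 1,move L,goto C. Now: state=C, head=-1, tape[-2..2]=01110 (head:  ^)
Step 6: in state C at pos -1, read 1 -> (C,1)->write 0,move L,goto C. Now: state=C, head=-2, tape[-3..2]=000110 (head:  ^)
Step 7: in state C at pos -2, read 0 -> (C,0)->write 1,move R,goto B. Now: state=B, head=-1, tape[-3..2]=010110 (head:   ^)
Step 8: in state B at pos -1, read 0 -> (B,0)->write 0,move L,goto H. Now: state=H, head=-2, tape[-3..2]=010110 (head:  ^)

Answer: 1011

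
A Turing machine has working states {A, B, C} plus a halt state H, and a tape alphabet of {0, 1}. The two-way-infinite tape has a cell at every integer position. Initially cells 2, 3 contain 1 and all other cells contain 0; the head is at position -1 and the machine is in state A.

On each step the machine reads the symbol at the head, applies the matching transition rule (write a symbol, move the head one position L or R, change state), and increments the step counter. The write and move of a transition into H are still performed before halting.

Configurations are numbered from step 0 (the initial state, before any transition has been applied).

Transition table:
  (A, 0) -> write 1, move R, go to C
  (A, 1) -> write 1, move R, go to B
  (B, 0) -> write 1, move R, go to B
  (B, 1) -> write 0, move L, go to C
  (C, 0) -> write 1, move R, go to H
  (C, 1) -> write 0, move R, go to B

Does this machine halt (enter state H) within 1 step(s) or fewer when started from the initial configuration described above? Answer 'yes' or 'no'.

Answer: no

Derivation:
Step 1: in state A at pos -1, read 0 -> (A,0)->write 1,move R,goto C. Now: state=C, head=0, tape[-2..4]=0100110 (head:   ^)
After 1 step(s): state = C (not H) -> not halted within 1 -> no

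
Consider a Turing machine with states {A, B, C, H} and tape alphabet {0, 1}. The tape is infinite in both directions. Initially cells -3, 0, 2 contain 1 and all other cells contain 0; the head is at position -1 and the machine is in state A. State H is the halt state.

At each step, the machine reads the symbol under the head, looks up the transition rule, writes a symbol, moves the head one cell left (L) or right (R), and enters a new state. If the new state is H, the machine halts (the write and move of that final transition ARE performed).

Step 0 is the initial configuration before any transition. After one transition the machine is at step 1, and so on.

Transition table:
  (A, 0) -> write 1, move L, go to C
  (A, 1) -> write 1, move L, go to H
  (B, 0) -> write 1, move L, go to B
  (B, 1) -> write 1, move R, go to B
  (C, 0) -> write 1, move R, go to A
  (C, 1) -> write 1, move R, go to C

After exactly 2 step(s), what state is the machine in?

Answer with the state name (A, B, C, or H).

Answer: A

Derivation:
Step 1: in state A at pos -1, read 0 -> (A,0)->write 1,move L,goto C. Now: state=C, head=-2, tape[-4..3]=01011010 (head:   ^)
Step 2: in state C at pos -2, read 0 -> (C,0)->write 1,move R,goto A. Now: state=A, head=-1, tape[-4..3]=01111010 (head:    ^)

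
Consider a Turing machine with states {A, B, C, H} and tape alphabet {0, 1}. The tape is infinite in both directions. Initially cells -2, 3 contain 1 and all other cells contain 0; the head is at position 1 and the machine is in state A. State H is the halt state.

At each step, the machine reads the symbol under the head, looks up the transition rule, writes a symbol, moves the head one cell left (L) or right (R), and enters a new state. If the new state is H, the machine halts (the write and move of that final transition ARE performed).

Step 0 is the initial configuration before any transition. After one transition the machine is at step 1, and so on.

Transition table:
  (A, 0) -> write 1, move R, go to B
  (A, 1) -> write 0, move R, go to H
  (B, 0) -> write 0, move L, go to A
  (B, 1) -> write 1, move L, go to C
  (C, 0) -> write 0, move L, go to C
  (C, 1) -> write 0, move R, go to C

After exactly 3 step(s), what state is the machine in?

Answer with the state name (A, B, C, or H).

Answer: H

Derivation:
Step 1: in state A at pos 1, read 0 -> (A,0)->write 1,move R,goto B. Now: state=B, head=2, tape[-3..4]=01001010 (head:      ^)
Step 2: in state B at pos 2, read 0 -> (B,0)->write 0,move L,goto A. Now: state=A, head=1, tape[-3..4]=01001010 (head:     ^)
Step 3: in state A at pos 1, read 1 -> (A,1)->write 0,move R,goto H. Now: state=H, head=2, tape[-3..4]=01000010 (head:      ^)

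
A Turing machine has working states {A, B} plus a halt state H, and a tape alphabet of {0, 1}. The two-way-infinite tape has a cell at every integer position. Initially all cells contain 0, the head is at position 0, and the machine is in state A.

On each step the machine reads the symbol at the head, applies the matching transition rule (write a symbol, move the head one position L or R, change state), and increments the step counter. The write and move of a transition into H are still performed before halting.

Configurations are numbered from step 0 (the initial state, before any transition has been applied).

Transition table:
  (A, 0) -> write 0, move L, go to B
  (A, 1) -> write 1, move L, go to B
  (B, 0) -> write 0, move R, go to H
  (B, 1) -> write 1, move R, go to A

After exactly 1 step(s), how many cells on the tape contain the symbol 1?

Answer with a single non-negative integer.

Step 1: in state A at pos 0, read 0 -> (A,0)->write 0,move L,goto B. Now: state=B, head=-1, tape[-2..1]=0000 (head:  ^)
No cell contains 1 after step 1 -> 0 cell(s)

Answer: 0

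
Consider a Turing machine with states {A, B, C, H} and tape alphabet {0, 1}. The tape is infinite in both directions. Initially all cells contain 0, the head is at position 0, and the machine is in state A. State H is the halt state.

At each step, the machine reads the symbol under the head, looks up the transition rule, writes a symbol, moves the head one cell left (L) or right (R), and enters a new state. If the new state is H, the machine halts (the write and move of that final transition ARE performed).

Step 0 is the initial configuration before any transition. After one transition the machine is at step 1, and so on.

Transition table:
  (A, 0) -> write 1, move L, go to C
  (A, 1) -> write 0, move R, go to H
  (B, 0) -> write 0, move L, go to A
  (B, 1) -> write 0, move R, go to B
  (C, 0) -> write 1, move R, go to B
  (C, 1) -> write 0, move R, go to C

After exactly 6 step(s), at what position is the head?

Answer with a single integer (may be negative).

Answer: 0

Derivation:
Step 1: in state A at pos 0, read 0 -> (A,0)->write 1,move L,goto C. Now: state=C, head=-1, tape[-2..1]=0010 (head:  ^)
Step 2: in state C at pos -1, read 0 -> (C,0)->write 1,move R,goto B. Now: state=B, head=0, tape[-2..1]=0110 (head:   ^)
Step 3: in state B at pos 0, read 1 -> (B,1)->write 0,move R,goto B. Now: state=B, head=1, tape[-2..2]=01000 (head:    ^)
Step 4: in state B at pos 1, read 0 -> (B,0)->write 0,move L,goto A. Now: state=A, head=0, tape[-2..2]=01000 (head:   ^)
Step 5: in state A at pos 0, read 0 -> (A,0)->write 1,move L,goto C. Now: state=C, head=-1, tape[-2..2]=01100 (head:  ^)
Step 6: in state C at pos -1, read 1 -> (C,1)->write 0,move R,goto C. Now: state=C, head=0, tape[-2..2]=00100 (head:   ^)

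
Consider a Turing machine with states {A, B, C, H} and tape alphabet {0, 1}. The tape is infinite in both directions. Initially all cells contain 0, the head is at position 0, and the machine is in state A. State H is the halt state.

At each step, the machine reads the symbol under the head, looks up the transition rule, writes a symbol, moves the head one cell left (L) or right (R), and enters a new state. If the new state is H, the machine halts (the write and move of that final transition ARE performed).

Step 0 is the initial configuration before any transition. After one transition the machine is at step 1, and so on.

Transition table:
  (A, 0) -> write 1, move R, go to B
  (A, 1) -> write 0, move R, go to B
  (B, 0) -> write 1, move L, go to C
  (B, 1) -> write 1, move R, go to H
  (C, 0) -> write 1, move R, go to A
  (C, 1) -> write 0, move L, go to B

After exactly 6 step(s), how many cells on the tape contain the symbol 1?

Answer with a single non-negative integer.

Answer: 2

Derivation:
Step 1: in state A at pos 0, read 0 -> (A,0)->write 1,move R,goto B. Now: state=B, head=1, tape[-1..2]=0100 (head:   ^)
Step 2: in state B at pos 1, read 0 -> (B,0)->write 1,move L,goto C. Now: state=C, head=0, tape[-1..2]=0110 (head:  ^)
Step 3: in state C at pos 0, read 1 -> (C,1)->write 0,move L,goto B. Now: state=B, head=-1, tape[-2..2]=00010 (head:  ^)
Step 4: in state B at pos -1, read 0 -> (B,0)->write 1,move L,goto C. Now: state=C, head=-2, tape[-3..2]=001010 (head:  ^)
Step 5: in state C at pos -2, read 0 -> (C,0)->write 1,move R,goto A. Now: state=A, head=-1, tape[-3..2]=011010 (head:   ^)
Step 6: in state A at pos -1, read 1 -> (A,1)->write 0,move R,goto B. Now: state=B, head=0, tape[-3..2]=010010 (head:    ^)
Cells containing 1 after step 6: {-2, 1} -> 2 cell(s)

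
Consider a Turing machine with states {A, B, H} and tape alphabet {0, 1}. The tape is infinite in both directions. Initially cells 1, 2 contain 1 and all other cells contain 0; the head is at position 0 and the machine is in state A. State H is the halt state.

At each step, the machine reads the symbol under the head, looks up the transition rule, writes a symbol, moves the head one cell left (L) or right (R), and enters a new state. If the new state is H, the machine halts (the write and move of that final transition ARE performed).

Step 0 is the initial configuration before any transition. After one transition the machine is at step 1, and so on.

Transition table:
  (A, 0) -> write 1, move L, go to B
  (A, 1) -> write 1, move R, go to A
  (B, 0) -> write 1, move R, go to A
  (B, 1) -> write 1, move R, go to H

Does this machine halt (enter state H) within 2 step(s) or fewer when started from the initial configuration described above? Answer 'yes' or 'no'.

Answer: no

Derivation:
Step 1: in state A at pos 0, read 0 -> (A,0)->write 1,move L,goto B. Now: state=B, head=-1, tape[-2..3]=001110 (head:  ^)
Step 2: in state B at pos -1, read 0 -> (B,0)->write 1,move R,goto A. Now: state=A, head=0, tape[-2..3]=011110 (head:   ^)
After 2 step(s): state = A (not H) -> not halted within 2 -> no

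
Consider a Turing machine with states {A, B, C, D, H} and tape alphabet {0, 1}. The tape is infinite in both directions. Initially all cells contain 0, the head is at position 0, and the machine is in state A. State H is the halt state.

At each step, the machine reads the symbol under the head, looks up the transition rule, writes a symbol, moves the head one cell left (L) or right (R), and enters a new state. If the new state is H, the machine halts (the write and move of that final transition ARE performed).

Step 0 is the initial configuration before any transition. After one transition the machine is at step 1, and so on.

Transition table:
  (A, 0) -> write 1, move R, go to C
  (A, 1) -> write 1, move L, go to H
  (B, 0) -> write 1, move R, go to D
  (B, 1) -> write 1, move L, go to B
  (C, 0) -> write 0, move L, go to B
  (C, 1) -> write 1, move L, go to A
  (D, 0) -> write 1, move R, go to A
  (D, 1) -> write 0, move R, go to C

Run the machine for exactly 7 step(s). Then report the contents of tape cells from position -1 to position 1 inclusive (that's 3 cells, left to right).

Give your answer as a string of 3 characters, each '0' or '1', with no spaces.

Step 1: in state A at pos 0, read 0 -> (A,0)->write 1,move R,goto C. Now: state=C, head=1, tape[-1..2]=0100 (head:   ^)
Step 2: in state C at pos 1, read 0 -> (C,0)->write 0,move L,goto B. Now: state=B, head=0, tape[-1..2]=0100 (head:  ^)
Step 3: in state B at pos 0, read 1 -> (B,1)->write 1,move L,goto B. Now: state=B, head=-1, tape[-2..2]=00100 (head:  ^)
Step 4: in state B at pos -1, read 0 -> (B,0)->write 1,move R,goto D. Now: state=D, head=0, tape[-2..2]=01100 (head:   ^)
Step 5: in state D at pos 0, read 1 -> (D,1)->write 0,move R,goto C. Now: state=C, head=1, tape[-2..2]=01000 (head:    ^)
Step 6: in state C at pos 1, read 0 -> (C,0)->write 0,move L,goto B. Now: state=B, head=0, tape[-2..2]=01000 (head:   ^)
Step 7: in state B at pos 0, read 0 -> (B,0)->write 1,move R,goto D. Now: state=D, head=1, tape[-2..2]=01100 (head:    ^)

Answer: 110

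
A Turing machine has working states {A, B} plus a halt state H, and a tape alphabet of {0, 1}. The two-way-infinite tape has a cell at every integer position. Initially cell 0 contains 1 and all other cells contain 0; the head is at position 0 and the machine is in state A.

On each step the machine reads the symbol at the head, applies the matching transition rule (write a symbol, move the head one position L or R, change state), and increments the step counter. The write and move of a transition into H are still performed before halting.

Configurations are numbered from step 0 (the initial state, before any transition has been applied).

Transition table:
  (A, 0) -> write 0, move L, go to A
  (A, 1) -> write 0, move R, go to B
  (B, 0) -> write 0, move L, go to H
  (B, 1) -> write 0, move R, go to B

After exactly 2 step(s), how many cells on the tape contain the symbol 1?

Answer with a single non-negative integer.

Answer: 0

Derivation:
Step 1: in state A at pos 0, read 1 -> (A,1)->write 0,move R,goto B. Now: state=B, head=1, tape[-1..2]=0000 (head:   ^)
Step 2: in state B at pos 1, read 0 -> (B,0)->write 0,move L,goto H. Now: state=H, head=0, tape[-1..2]=0000 (head:  ^)
No cell contains 1 after step 2 -> 0 cell(s)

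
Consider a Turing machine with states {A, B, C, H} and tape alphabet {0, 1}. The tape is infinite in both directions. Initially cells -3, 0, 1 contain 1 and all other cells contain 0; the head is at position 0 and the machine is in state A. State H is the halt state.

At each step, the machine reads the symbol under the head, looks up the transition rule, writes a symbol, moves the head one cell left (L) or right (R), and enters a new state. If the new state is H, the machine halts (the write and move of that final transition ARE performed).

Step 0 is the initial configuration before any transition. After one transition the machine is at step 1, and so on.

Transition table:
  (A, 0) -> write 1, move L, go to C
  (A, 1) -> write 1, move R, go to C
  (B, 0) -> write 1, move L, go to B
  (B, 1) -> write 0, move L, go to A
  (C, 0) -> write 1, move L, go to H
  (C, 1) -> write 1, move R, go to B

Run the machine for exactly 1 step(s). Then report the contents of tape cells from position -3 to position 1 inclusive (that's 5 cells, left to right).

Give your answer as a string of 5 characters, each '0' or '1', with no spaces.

Step 1: in state A at pos 0, read 1 -> (A,1)->write 1,move R,goto C. Now: state=C, head=1, tape[-4..2]=0100110 (head:      ^)

Answer: 10011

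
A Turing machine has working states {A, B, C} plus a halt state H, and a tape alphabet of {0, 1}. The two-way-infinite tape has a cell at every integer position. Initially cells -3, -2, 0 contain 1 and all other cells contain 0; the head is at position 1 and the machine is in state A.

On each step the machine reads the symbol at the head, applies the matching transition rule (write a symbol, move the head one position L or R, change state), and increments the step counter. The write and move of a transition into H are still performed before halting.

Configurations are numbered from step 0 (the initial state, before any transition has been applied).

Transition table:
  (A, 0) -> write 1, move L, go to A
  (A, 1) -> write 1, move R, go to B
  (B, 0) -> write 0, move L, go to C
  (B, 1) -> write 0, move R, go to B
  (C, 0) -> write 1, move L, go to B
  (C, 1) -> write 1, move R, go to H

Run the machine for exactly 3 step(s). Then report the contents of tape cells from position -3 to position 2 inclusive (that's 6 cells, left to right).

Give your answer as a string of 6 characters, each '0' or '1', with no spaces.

Step 1: in state A at pos 1, read 0 -> (A,0)->write 1,move L,goto A. Now: state=A, head=0, tape[-4..2]=0110110 (head:     ^)
Step 2: in state A at pos 0, read 1 -> (A,1)->write 1,move R,goto B. Now: state=B, head=1, tape[-4..2]=0110110 (head:      ^)
Step 3: in state B at pos 1, read 1 -> (B,1)->write 0,move R,goto B. Now: state=B, head=2, tape[-4..3]=01101000 (head:       ^)

Answer: 110100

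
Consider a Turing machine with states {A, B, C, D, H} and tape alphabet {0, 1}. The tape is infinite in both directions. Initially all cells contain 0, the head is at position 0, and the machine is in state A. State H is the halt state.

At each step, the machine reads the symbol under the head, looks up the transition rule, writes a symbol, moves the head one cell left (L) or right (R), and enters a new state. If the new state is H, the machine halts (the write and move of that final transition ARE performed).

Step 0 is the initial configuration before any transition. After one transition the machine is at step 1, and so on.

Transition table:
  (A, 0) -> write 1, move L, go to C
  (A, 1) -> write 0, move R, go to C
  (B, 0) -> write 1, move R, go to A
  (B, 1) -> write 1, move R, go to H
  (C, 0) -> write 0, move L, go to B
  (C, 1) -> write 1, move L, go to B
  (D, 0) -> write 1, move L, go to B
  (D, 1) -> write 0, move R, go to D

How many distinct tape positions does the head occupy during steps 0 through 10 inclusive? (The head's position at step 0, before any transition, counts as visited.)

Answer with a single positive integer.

Step 1: in state A at pos 0, read 0 -> (A,0)->write 1,move L,goto C. Now: state=C, head=-1, tape[-2..1]=0010 (head:  ^)
Step 2: in state C at pos -1, read 0 -> (C,0)->write 0,move L,goto B. Now: state=B, head=-2, tape[-3..1]=00010 (head:  ^)
Step 3: in state B at pos -2, read 0 -> (B,0)->write 1,move R,goto A. Now: state=A, head=-1, tape[-3..1]=01010 (head:   ^)
Step 4: in state A at pos -1, read 0 -> (A,0)->write 1,move L,goto C. Now: state=C, head=-2, tape[-3..1]=01110 (head:  ^)
Step 5: in state C at pos -2, read 1 -> (C,1)->write 1,move L,goto B. Now: state=B, head=-3, tape[-4..1]=001110 (head:  ^)
Step 6: in state B at pos -3, read 0 -> (B,0)->write 1,move R,goto A. Now: state=A, head=-2, tape[-4..1]=011110 (head:   ^)
Step 7: in state A at pos -2, read 1 -> (A,1)->write 0,move R,goto C. Now: state=C, head=-1, tape[-4..1]=010110 (head:    ^)
Step 8: in state C at pos -1, read 1 -> (C,1)->write 1,move L,goto B. Now: state=B, head=-2, tape[-4..1]=010110 (head:   ^)
Step 9: in state B at pos -2, read 0 -> (B,0)->write 1,move R,goto A. Now: state=A, head=-1, tape[-4..1]=011110 (head:    ^)
Step 10: in state A at pos -1, read 1 -> (A,1)->write 0,move R,goto C. Now: state=C, head=0, tape[-4..1]=011010 (head:     ^)
Head positions at steps 0..10: starting at 0, distinct positions visited = {-3, -2, -1, 0} -> 4 position(s)

Answer: 4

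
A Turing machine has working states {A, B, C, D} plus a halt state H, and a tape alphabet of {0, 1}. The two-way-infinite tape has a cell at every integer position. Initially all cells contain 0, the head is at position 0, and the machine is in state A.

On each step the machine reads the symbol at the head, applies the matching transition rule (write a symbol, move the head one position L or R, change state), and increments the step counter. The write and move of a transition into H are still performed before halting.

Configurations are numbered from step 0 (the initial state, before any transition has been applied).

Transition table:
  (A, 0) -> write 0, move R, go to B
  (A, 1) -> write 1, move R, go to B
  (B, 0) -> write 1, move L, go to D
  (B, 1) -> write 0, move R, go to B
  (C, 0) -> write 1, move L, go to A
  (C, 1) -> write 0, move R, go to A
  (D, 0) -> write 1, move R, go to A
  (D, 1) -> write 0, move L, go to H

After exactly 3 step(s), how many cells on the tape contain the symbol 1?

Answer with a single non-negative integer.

Answer: 2

Derivation:
Step 1: in state A at pos 0, read 0 -> (A,0)->write 0,move R,goto B. Now: state=B, head=1, tape[-1..2]=0000 (head:   ^)
Step 2: in state B at pos 1, read 0 -> (B,0)->write 1,move L,goto D. Now: state=D, head=0, tape[-1..2]=0010 (head:  ^)
Step 3: in state D at pos 0, read 0 -> (D,0)->write 1,move R,goto A. Now: state=A, head=1, tape[-1..2]=0110 (head:   ^)
Cells containing 1 after step 3: {0, 1} -> 2 cell(s)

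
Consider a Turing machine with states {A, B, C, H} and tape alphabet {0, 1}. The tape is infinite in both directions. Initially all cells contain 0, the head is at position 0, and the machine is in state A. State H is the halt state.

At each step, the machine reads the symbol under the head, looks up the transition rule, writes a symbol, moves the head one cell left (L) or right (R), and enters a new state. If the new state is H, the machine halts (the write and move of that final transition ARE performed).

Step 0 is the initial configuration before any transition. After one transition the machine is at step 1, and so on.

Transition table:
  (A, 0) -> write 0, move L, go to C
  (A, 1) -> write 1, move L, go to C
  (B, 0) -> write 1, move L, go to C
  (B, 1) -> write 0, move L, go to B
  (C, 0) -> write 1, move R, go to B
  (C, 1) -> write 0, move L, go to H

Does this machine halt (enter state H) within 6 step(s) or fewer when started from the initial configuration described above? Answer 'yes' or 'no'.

Step 1: in state A at pos 0, read 0 -> (A,0)->write 0,move L,goto C. Now: state=C, head=-1, tape[-2..1]=0000 (head:  ^)
Step 2: in state C at pos -1, read 0 -> (C,0)->write 1,move R,goto B. Now: state=B, head=0, tape[-2..1]=0100 (head:   ^)
Step 3: in state B at pos 0, read 0 -> (B,0)->write 1,move L,goto C. Now: state=C, head=-1, tape[-2..1]=0110 (head:  ^)
Step 4: in state C at pos -1, read 1 -> (C,1)->write 0,move L,goto H. Now: state=H, head=-2, tape[-3..1]=00010 (head:  ^)
State H reached at step 4; 4 <= 6 -> yes

Answer: yes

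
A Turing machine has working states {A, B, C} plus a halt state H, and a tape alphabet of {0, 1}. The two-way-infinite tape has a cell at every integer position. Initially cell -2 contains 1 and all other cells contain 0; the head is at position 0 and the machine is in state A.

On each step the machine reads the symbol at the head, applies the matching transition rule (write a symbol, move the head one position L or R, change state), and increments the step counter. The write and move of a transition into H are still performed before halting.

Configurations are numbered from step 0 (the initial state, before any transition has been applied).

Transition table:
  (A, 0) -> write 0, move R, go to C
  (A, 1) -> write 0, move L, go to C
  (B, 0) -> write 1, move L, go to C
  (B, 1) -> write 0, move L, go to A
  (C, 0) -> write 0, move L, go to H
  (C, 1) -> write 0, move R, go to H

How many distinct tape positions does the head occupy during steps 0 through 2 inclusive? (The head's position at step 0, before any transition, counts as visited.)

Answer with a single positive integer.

Step 1: in state A at pos 0, read 0 -> (A,0)->write 0,move R,goto C. Now: state=C, head=1, tape[-3..2]=010000 (head:     ^)
Step 2: in state C at pos 1, read 0 -> (C,0)->write 0,move L,goto H. Now: state=H, head=0, tape[-3..2]=010000 (head:    ^)
Head positions at steps 0..2: starting at 0, distinct positions visited = {0, 1} -> 2 position(s)

Answer: 2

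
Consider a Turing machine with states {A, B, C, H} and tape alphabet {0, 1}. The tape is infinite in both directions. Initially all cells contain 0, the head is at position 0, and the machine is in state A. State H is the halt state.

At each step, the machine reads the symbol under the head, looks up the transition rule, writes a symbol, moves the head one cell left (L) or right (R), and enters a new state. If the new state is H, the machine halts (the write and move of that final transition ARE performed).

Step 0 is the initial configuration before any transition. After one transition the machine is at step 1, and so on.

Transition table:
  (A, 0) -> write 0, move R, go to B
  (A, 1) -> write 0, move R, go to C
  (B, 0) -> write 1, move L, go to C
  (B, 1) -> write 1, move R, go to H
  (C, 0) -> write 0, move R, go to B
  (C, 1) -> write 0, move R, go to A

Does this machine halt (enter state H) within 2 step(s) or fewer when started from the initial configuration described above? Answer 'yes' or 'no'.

Step 1: in state A at pos 0, read 0 -> (A,0)->write 0,move R,goto B. Now: state=B, head=1, tape[-1..2]=0000 (head:   ^)
Step 2: in state B at pos 1, read 0 -> (B,0)->write 1,move L,goto C. Now: state=C, head=0, tape[-1..2]=0010 (head:  ^)
After 2 step(s): state = C (not H) -> not halted within 2 -> no

Answer: no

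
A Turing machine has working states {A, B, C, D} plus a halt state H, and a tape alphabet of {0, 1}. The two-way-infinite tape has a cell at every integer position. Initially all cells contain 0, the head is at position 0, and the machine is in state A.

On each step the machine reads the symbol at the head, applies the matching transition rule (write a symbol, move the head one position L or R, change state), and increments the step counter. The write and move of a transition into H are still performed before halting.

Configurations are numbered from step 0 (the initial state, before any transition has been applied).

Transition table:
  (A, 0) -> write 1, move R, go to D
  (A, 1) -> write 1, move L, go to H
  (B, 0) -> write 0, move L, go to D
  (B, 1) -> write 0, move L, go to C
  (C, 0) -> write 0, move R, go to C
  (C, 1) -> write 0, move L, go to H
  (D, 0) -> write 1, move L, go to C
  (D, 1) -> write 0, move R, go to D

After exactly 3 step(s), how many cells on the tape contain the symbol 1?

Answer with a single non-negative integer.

Step 1: in state A at pos 0, read 0 -> (A,0)->write 1,move R,goto D. Now: state=D, head=1, tape[-1..2]=0100 (head:   ^)
Step 2: in state D at pos 1, read 0 -> (D,0)->write 1,move L,goto C. Now: state=C, head=0, tape[-1..2]=0110 (head:  ^)
Step 3: in state C at pos 0, read 1 -> (C,1)->write 0,move L,goto H. Now: state=H, head=-1, tape[-2..2]=00010 (head:  ^)
Cells containing 1 after step 3: {1} -> 1 cell(s)

Answer: 1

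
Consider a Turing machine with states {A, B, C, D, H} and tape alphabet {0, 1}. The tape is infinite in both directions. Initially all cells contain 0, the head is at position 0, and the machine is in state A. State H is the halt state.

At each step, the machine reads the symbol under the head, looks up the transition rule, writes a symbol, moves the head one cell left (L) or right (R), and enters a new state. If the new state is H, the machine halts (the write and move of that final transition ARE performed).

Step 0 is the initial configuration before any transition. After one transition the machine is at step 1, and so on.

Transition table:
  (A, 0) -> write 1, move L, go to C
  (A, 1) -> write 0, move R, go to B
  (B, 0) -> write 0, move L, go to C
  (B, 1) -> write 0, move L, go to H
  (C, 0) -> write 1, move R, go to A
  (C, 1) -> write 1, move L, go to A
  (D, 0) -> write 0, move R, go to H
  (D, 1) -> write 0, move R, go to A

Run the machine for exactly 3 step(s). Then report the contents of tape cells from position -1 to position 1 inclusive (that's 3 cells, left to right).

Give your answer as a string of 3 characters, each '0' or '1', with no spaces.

Answer: 100

Derivation:
Step 1: in state A at pos 0, read 0 -> (A,0)->write 1,move L,goto C. Now: state=C, head=-1, tape[-2..1]=0010 (head:  ^)
Step 2: in state C at pos -1, read 0 -> (C,0)->write 1,move R,goto A. Now: state=A, head=0, tape[-2..1]=0110 (head:   ^)
Step 3: in state A at pos 0, read 1 -> (A,1)->write 0,move R,goto B. Now: state=B, head=1, tape[-2..2]=01000 (head:    ^)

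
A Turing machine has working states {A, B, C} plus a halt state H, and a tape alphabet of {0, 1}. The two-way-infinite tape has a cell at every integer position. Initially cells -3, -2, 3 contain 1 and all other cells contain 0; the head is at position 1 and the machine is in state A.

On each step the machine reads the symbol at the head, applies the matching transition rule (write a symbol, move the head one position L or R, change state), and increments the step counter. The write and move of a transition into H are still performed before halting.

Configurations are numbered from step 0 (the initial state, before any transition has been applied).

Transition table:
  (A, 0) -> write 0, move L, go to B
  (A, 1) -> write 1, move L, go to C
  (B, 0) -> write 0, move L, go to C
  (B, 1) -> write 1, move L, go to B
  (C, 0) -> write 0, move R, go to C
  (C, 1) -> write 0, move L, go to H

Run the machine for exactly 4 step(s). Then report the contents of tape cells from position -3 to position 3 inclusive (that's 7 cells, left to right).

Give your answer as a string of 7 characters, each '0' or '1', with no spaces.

Step 1: in state A at pos 1, read 0 -> (A,0)->write 0,move L,goto B. Now: state=B, head=0, tape[-4..4]=011000010 (head:     ^)
Step 2: in state B at pos 0, read 0 -> (B,0)->write 0,move L,goto C. Now: state=C, head=-1, tape[-4..4]=011000010 (head:    ^)
Step 3: in state C at pos -1, read 0 -> (C,0)->write 0,move R,goto C. Now: state=C, head=0, tape[-4..4]=011000010 (head:     ^)
Step 4: in state C at pos 0, read 0 -> (C,0)->write 0,move R,goto C. Now: state=C, head=1, tape[-4..4]=011000010 (head:      ^)

Answer: 1100001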